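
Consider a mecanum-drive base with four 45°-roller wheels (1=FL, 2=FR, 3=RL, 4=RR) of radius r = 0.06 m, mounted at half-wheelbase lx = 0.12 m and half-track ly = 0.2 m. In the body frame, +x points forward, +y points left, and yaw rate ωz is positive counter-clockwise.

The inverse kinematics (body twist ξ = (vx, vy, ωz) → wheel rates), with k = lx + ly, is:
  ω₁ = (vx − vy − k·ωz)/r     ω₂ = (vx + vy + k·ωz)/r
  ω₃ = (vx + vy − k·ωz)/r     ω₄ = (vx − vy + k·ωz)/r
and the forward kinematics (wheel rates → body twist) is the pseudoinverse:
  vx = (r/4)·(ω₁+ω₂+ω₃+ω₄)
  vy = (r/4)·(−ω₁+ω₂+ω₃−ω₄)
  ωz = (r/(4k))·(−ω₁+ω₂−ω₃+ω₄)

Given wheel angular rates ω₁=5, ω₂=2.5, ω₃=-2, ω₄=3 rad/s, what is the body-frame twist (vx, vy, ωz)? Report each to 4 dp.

k = lx + ly = 0.12 + 0.2 = 0.3200
ω₁+ω₂+ω₃+ω₄ = 8.5000  →  vx = (0.06/4)·8.5000 = 0.1275
−ω₁+ω₂+ω₃−ω₄ = -7.5000  →  vy = (0.06/4)·-7.5000 = -0.1125
−ω₁+ω₂−ω₃+ω₄ = 2.5000  →  ωz = (0.06/1.2800)·2.5000 = 0.1172

(0.1275, -0.1125, 0.1172)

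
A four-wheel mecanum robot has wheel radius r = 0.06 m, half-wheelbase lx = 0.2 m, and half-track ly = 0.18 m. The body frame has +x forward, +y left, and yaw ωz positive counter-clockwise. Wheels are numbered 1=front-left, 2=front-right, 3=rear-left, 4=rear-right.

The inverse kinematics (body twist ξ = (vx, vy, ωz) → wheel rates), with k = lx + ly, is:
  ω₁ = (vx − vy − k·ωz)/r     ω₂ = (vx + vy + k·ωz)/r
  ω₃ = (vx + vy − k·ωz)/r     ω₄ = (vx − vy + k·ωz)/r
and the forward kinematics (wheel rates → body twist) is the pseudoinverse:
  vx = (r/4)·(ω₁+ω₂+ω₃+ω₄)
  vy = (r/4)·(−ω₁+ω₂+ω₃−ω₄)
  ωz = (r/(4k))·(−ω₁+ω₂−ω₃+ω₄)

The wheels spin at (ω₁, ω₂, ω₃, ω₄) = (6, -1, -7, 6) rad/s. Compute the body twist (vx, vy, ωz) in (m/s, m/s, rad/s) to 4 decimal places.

(0.0600, -0.3000, 0.2368)

k = lx + ly = 0.2 + 0.18 = 0.3800
ω₁+ω₂+ω₃+ω₄ = 4.0000  →  vx = (0.06/4)·4.0000 = 0.0600
−ω₁+ω₂+ω₃−ω₄ = -20.0000  →  vy = (0.06/4)·-20.0000 = -0.3000
−ω₁+ω₂−ω₃+ω₄ = 6.0000  →  ωz = (0.06/1.5200)·6.0000 = 0.2368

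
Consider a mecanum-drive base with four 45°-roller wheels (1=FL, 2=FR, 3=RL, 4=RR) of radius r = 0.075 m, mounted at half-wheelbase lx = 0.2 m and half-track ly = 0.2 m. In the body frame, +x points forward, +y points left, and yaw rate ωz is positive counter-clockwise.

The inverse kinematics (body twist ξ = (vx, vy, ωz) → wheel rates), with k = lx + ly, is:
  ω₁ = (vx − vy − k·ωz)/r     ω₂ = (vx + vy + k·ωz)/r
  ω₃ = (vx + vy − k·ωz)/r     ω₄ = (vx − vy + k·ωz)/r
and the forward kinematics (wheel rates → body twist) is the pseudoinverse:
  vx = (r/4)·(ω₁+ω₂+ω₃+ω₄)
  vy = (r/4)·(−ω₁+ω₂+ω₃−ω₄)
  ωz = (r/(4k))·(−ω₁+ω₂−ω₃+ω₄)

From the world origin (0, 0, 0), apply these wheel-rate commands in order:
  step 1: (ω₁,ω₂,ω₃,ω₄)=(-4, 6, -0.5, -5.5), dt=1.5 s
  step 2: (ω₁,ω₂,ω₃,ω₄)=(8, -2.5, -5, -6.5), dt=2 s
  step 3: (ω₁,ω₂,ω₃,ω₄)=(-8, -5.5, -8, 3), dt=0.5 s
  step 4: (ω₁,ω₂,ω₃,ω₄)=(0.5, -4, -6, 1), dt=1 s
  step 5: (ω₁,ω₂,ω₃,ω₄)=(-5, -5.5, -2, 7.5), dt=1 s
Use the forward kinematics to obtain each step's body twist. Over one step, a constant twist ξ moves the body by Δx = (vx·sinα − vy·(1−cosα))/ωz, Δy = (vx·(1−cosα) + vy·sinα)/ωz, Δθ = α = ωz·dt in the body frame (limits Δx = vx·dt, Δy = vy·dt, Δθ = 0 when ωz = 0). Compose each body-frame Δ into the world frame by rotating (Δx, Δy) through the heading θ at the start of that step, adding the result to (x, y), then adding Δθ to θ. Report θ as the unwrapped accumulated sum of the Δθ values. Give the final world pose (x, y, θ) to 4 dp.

step 1: ξ=(vx,vy,ωz)=(-0.0750, 0.2812, 0.2344), dt=1.5 → body Δ=(-0.1836, 0.3937, 0.3516) → world pose (-0.1836, 0.3937, 0.3516)
step 2: ξ=(vx,vy,ωz)=(-0.1125, -0.1688, -0.5625), dt=2.0 → body Δ=(-0.3511, -0.1569, -1.1250) → world pose (-0.4592, 0.1254, -0.7734)
step 3: ξ=(vx,vy,ωz)=(-0.3469, -0.1594, 0.6328), dt=0.5 → body Δ=(-0.1581, -0.1056, 0.3164) → world pose (-0.6460, 0.1603, -0.4570)
step 4: ξ=(vx,vy,ωz)=(-0.1594, -0.2156, 0.1172), dt=1.0 → body Δ=(-0.1464, -0.2245, 0.1172) → world pose (-0.8764, 0.0235, -0.3398)
step 5: ξ=(vx,vy,ωz)=(-0.0938, -0.1875, 0.4219), dt=1.0 → body Δ=(-0.0520, -0.2015, 0.4219) → world pose (-0.9927, -0.1491, 0.0820)

(-0.9927, -0.1491, 0.0820)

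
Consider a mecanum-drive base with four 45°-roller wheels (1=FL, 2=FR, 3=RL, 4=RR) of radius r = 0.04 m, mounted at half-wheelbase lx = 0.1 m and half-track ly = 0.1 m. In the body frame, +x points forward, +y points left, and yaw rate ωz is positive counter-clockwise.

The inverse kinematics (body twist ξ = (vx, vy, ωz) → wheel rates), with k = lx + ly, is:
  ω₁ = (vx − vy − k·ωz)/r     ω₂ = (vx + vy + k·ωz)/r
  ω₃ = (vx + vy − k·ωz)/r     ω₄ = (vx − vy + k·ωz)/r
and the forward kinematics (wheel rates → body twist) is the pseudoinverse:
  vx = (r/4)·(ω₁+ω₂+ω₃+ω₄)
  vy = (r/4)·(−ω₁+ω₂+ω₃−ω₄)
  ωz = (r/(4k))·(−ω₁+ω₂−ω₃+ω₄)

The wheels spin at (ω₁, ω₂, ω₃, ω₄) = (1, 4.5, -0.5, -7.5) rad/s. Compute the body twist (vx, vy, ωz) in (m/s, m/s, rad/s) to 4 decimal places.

(-0.0250, 0.1050, -0.1750)

k = lx + ly = 0.1 + 0.1 = 0.2000
ω₁+ω₂+ω₃+ω₄ = -2.5000  →  vx = (0.04/4)·-2.5000 = -0.0250
−ω₁+ω₂+ω₃−ω₄ = 10.5000  →  vy = (0.04/4)·10.5000 = 0.1050
−ω₁+ω₂−ω₃+ω₄ = -3.5000  →  ωz = (0.04/0.8000)·-3.5000 = -0.1750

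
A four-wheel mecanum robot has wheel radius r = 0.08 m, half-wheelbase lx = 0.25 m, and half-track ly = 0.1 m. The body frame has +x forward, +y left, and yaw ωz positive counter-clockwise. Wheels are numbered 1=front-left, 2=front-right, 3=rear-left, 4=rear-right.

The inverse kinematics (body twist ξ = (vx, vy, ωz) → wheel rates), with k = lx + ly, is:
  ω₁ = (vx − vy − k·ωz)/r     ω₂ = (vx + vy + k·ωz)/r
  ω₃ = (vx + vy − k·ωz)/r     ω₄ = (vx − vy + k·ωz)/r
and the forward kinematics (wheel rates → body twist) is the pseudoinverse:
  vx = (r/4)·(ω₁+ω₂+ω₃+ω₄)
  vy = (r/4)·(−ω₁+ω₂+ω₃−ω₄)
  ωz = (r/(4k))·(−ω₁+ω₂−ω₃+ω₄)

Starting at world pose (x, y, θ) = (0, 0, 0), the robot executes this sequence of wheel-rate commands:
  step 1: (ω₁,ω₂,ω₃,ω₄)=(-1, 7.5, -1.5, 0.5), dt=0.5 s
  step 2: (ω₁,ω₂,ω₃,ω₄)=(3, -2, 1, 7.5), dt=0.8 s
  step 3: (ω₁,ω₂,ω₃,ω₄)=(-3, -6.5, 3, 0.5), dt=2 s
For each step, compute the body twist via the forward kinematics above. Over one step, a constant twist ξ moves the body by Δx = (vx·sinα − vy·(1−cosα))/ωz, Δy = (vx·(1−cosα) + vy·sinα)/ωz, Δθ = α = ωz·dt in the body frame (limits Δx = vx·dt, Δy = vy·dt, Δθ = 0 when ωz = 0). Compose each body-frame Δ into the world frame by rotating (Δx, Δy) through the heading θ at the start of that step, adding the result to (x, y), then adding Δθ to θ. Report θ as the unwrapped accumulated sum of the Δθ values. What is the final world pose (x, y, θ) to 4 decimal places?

step 1: ξ=(vx,vy,ωz)=(0.1100, 0.1300, 0.6000), dt=0.5 → body Δ=(0.0445, 0.0722, 0.3000) → world pose (0.0445, 0.0722, 0.3000)
step 2: ξ=(vx,vy,ωz)=(0.1900, -0.2300, 0.0857), dt=0.8 → body Δ=(0.1582, -0.1786, 0.0686) → world pose (0.2484, -0.0517, 0.3686)
step 3: ξ=(vx,vy,ωz)=(-0.1200, -0.0200, -0.3429), dt=2.0 → body Δ=(-0.2348, 0.0422, -0.6857) → world pose (0.0142, -0.0970, -0.3171)

(0.0142, -0.0970, -0.3171)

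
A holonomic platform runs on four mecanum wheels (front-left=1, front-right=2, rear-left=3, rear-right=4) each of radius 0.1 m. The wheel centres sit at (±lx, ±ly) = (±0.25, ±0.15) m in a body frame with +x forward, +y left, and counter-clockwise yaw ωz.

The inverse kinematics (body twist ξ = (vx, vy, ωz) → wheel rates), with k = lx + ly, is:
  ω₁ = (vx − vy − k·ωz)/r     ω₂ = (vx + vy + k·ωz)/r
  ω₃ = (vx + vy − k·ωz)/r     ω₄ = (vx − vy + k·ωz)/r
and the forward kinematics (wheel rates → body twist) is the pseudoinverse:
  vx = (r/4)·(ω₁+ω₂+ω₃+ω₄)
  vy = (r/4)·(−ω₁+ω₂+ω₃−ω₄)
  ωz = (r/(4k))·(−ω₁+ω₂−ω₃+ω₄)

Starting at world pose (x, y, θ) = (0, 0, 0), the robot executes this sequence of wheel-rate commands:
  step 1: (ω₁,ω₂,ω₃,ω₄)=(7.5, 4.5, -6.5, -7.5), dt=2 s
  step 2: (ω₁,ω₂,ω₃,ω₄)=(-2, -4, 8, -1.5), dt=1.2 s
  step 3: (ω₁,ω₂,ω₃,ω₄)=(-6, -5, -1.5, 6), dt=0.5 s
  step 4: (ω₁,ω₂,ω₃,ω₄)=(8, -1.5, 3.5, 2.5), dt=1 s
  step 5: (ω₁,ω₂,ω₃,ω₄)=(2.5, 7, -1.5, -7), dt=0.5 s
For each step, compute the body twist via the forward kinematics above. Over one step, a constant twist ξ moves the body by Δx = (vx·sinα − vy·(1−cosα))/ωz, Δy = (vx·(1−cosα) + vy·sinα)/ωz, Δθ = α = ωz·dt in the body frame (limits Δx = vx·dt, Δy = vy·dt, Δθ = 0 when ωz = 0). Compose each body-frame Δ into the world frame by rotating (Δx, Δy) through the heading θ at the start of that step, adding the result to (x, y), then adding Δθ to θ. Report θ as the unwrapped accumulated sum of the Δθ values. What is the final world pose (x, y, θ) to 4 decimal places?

(-0.0820, -0.2745, -1.7844)

step 1: ξ=(vx,vy,ωz)=(-0.0500, -0.0500, -0.2500), dt=2.0 → body Δ=(-0.1204, -0.0714, -0.5000) → world pose (-0.1204, -0.0714, -0.5000)
step 2: ξ=(vx,vy,ωz)=(0.0125, 0.1875, -0.7188), dt=1.2 → body Δ=(0.1044, 0.1920, -0.8625) → world pose (0.0633, 0.0471, -1.3625)
step 3: ξ=(vx,vy,ωz)=(-0.1625, -0.1625, 0.5312), dt=0.5 → body Δ=(-0.0696, -0.0910, 0.2656) → world pose (-0.0401, 0.0963, -1.0969)
step 4: ξ=(vx,vy,ωz)=(0.3125, -0.2125, -0.6562), dt=1.0 → body Δ=(0.2233, -0.2965, -0.6562) → world pose (-0.2021, -0.2376, -1.7531)
step 5: ξ=(vx,vy,ωz)=(0.0250, 0.2500, -0.0625), dt=0.5 → body Δ=(0.0145, 0.1248, -0.0312) → world pose (-0.0820, -0.2745, -1.7844)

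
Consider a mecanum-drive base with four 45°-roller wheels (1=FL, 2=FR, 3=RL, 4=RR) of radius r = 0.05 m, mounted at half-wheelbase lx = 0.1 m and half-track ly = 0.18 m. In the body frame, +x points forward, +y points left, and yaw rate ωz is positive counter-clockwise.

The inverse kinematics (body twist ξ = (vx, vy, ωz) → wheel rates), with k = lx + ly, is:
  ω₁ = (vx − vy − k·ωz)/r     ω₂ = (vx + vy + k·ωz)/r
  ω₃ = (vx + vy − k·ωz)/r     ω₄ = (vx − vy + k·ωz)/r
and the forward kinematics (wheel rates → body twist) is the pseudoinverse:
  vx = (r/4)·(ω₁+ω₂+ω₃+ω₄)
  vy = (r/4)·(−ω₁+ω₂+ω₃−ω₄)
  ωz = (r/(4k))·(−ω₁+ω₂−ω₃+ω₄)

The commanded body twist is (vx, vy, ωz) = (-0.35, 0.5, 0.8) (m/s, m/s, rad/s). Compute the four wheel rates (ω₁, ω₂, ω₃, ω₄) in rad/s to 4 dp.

(-21.4800, 7.4800, -1.4800, -12.5200)

k = lx + ly = 0.1 + 0.18 = 0.2800;  k·ωz = 0.2800·0.8 = 0.2240
ω₁ (FL) = (vx − vy − k·ωz)/r = -1.0740/0.05 = -21.4800
ω₂ (FR) = (vx + vy + k·ωz)/r = 0.3740/0.05 = 7.4800
ω₃ (RL) = (vx + vy − k·ωz)/r = -0.0740/0.05 = -1.4800
ω₄ (RR) = (vx − vy + k·ωz)/r = -0.6260/0.05 = -12.5200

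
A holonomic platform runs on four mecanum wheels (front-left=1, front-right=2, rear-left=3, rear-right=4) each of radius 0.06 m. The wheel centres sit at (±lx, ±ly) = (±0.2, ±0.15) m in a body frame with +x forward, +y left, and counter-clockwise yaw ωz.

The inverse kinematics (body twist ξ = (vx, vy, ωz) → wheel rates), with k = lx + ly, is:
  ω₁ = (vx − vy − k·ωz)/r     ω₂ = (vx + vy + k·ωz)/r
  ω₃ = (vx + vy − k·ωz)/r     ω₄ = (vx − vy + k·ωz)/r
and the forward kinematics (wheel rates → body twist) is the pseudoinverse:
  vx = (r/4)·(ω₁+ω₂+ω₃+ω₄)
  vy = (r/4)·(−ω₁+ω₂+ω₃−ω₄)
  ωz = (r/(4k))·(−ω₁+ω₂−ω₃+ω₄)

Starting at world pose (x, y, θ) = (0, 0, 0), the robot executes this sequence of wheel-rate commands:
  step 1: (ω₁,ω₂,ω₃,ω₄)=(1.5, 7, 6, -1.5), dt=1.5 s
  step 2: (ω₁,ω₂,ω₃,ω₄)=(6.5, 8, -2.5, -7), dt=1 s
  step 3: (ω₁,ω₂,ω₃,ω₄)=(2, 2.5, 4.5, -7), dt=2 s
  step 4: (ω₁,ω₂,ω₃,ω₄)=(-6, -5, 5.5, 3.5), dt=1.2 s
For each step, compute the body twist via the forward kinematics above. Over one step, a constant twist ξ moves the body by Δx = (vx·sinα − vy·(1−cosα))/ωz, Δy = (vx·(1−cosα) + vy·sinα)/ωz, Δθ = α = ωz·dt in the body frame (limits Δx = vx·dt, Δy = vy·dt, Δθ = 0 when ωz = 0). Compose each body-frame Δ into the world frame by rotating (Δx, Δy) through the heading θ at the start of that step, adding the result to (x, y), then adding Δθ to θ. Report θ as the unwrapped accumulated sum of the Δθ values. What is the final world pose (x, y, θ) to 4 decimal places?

step 1: ξ=(vx,vy,ωz)=(0.1950, 0.1950, -0.0857), dt=1.5 → body Δ=(0.3105, 0.2729, -0.1286) → world pose (0.3105, 0.2729, -0.1286)
step 2: ξ=(vx,vy,ωz)=(0.0750, 0.0900, -0.1286), dt=1.0 → body Δ=(0.0806, 0.0849, -0.1286) → world pose (0.4013, 0.3468, -0.2571)
step 3: ξ=(vx,vy,ωz)=(0.0300, 0.1800, -0.4714), dt=2.0 → body Δ=(0.2090, 0.2827, -0.9429) → world pose (0.6753, 0.5671, -1.2000)
step 4: ξ=(vx,vy,ωz)=(-0.0300, 0.0450, -0.0429), dt=1.2 → body Δ=(-0.0346, 0.0549, -0.0514) → world pose (0.7139, 0.6192, -1.2514)

(0.7139, 0.6192, -1.2514)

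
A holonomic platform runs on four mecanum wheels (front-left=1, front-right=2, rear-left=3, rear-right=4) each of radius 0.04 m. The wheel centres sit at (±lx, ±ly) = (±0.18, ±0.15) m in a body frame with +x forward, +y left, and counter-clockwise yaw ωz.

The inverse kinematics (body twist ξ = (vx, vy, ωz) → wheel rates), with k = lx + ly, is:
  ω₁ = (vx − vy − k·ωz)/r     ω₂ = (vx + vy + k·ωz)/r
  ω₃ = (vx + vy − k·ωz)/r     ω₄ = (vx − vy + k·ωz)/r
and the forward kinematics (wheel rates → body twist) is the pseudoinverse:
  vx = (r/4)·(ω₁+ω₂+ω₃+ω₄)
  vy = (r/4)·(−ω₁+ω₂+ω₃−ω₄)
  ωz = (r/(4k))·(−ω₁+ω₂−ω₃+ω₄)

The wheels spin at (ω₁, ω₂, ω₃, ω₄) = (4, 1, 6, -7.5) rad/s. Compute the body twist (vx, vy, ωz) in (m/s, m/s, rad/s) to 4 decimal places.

(0.0350, 0.1050, -0.5000)

k = lx + ly = 0.18 + 0.15 = 0.3300
ω₁+ω₂+ω₃+ω₄ = 3.5000  →  vx = (0.04/4)·3.5000 = 0.0350
−ω₁+ω₂+ω₃−ω₄ = 10.5000  →  vy = (0.04/4)·10.5000 = 0.1050
−ω₁+ω₂−ω₃+ω₄ = -16.5000  →  ωz = (0.04/1.3200)·-16.5000 = -0.5000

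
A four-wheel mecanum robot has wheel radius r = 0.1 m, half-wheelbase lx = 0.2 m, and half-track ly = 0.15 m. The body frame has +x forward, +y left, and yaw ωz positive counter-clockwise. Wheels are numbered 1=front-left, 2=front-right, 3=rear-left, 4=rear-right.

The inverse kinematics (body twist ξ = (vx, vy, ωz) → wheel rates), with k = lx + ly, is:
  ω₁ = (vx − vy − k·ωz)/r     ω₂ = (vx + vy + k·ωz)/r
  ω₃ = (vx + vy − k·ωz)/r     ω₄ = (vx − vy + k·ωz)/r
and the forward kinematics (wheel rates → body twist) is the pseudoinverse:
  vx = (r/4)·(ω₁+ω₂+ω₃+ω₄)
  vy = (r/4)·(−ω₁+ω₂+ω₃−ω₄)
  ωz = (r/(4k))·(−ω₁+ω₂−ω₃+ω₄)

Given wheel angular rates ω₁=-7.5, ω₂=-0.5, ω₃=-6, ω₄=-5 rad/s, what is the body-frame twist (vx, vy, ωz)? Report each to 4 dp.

(-0.4750, 0.1500, 0.5714)

k = lx + ly = 0.2 + 0.15 = 0.3500
ω₁+ω₂+ω₃+ω₄ = -19.0000  →  vx = (0.1/4)·-19.0000 = -0.4750
−ω₁+ω₂+ω₃−ω₄ = 6.0000  →  vy = (0.1/4)·6.0000 = 0.1500
−ω₁+ω₂−ω₃+ω₄ = 8.0000  →  ωz = (0.1/1.4000)·8.0000 = 0.5714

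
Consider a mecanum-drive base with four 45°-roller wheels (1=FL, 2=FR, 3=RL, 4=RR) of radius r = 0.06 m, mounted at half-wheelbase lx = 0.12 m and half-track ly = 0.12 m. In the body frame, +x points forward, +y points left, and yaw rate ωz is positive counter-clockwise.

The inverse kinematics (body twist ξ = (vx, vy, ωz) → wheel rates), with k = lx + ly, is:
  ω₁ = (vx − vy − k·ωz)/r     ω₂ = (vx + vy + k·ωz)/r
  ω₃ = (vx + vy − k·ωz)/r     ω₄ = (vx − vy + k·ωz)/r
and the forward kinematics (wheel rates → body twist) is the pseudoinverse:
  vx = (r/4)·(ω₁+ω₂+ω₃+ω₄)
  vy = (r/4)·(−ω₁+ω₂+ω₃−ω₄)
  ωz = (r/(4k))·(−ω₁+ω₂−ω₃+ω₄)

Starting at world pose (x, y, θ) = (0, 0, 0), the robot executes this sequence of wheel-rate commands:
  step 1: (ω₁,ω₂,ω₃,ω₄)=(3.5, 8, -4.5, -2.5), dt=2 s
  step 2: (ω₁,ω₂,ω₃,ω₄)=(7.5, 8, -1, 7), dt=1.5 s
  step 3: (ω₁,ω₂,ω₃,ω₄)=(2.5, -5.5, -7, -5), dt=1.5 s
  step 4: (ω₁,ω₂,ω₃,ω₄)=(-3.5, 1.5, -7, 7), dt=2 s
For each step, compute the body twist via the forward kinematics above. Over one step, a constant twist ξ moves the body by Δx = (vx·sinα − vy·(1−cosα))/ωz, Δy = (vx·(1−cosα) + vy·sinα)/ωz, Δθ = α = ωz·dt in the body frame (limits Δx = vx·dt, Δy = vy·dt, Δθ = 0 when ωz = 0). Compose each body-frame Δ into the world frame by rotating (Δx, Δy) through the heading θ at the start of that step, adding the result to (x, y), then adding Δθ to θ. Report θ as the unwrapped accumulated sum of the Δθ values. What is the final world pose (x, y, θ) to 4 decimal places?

(0.7420, 0.2182, 3.4219)

step 1: ξ=(vx,vy,ωz)=(0.0675, 0.0375, 0.4062), dt=2.0 → body Δ=(0.0918, 0.1189, 0.8125) → world pose (0.0918, 0.1189, 0.8125)
step 2: ξ=(vx,vy,ωz)=(0.3225, -0.1125, 0.5312), dt=1.5 → body Δ=(0.4979, 0.0313, 0.7969) → world pose (0.4115, 0.5019, 1.6094)
step 3: ξ=(vx,vy,ωz)=(-0.2250, -0.1500, -0.3750), dt=1.5 → body Δ=(-0.3816, -0.1209, -0.5625) → world pose (0.5470, 0.1253, 1.0469)
step 4: ξ=(vx,vy,ωz)=(-0.0300, -0.1350, 1.1875), dt=2.0 → body Δ=(0.1780, -0.1223, 2.3750) → world pose (0.7420, 0.2182, 3.4219)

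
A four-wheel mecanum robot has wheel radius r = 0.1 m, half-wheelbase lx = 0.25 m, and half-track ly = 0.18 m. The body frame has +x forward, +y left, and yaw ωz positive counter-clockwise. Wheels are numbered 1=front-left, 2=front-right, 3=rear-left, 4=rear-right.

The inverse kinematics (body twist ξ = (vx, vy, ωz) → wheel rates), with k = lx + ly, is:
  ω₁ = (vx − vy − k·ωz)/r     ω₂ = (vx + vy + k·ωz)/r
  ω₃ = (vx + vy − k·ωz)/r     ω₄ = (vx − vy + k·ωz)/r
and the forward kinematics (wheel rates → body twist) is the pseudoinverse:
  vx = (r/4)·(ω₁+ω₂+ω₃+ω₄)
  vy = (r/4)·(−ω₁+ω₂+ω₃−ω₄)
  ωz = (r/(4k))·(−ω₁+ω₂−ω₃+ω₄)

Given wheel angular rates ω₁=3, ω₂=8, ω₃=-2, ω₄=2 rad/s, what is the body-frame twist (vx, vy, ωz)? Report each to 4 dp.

k = lx + ly = 0.25 + 0.18 = 0.4300
ω₁+ω₂+ω₃+ω₄ = 11.0000  →  vx = (0.1/4)·11.0000 = 0.2750
−ω₁+ω₂+ω₃−ω₄ = 1.0000  →  vy = (0.1/4)·1.0000 = 0.0250
−ω₁+ω₂−ω₃+ω₄ = 9.0000  →  ωz = (0.1/1.7200)·9.0000 = 0.5233

(0.2750, 0.0250, 0.5233)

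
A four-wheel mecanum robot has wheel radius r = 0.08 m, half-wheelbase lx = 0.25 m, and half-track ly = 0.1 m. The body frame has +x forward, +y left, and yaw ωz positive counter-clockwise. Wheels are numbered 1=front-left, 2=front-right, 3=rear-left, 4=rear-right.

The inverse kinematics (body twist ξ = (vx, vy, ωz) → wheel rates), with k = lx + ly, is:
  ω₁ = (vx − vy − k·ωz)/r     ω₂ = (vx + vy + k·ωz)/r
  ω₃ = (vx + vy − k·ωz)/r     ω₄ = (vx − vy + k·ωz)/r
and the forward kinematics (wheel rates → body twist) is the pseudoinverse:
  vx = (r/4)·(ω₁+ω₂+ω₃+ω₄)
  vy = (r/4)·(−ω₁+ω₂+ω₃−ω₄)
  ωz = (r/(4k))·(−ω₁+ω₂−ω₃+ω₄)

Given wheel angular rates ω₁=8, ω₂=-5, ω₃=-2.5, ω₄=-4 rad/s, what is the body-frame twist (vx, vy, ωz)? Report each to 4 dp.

k = lx + ly = 0.25 + 0.1 = 0.3500
ω₁+ω₂+ω₃+ω₄ = -3.5000  →  vx = (0.08/4)·-3.5000 = -0.0700
−ω₁+ω₂+ω₃−ω₄ = -11.5000  →  vy = (0.08/4)·-11.5000 = -0.2300
−ω₁+ω₂−ω₃+ω₄ = -14.5000  →  ωz = (0.08/1.4000)·-14.5000 = -0.8286

(-0.0700, -0.2300, -0.8286)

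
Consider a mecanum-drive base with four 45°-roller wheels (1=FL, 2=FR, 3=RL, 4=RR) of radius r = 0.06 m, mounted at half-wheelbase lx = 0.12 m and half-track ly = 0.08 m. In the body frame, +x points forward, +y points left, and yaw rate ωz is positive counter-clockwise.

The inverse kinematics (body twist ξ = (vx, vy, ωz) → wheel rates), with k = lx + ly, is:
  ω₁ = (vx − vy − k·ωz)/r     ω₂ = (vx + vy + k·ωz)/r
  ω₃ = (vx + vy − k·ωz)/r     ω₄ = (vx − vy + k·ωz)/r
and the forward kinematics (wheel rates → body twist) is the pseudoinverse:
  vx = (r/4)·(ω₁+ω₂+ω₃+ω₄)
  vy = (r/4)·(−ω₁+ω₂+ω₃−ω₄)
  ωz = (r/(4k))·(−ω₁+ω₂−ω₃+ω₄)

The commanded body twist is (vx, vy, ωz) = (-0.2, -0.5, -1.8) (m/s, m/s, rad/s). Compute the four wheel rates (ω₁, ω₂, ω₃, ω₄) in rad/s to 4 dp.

(11.0000, -17.6667, -5.6667, -1.0000)

k = lx + ly = 0.12 + 0.08 = 0.2000;  k·ωz = 0.2000·-1.8 = -0.3600
ω₁ (FL) = (vx − vy − k·ωz)/r = 0.6600/0.06 = 11.0000
ω₂ (FR) = (vx + vy + k·ωz)/r = -1.0600/0.06 = -17.6667
ω₃ (RL) = (vx + vy − k·ωz)/r = -0.3400/0.06 = -5.6667
ω₄ (RR) = (vx − vy + k·ωz)/r = -0.0600/0.06 = -1.0000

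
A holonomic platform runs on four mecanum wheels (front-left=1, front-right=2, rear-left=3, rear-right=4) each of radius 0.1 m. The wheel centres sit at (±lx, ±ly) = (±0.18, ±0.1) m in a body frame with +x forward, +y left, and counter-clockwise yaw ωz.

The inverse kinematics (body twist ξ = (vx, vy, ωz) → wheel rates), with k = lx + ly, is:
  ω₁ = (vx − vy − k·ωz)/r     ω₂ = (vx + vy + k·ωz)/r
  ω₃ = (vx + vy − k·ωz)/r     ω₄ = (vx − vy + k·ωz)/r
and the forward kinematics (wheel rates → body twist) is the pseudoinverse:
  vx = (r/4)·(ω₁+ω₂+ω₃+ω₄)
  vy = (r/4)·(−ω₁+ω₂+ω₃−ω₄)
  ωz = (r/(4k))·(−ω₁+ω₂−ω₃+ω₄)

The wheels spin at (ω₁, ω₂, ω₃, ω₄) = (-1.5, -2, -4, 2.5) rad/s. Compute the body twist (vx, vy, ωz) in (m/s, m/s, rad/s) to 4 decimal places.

(-0.1250, -0.1750, 0.5357)

k = lx + ly = 0.18 + 0.1 = 0.2800
ω₁+ω₂+ω₃+ω₄ = -5.0000  →  vx = (0.1/4)·-5.0000 = -0.1250
−ω₁+ω₂+ω₃−ω₄ = -7.0000  →  vy = (0.1/4)·-7.0000 = -0.1750
−ω₁+ω₂−ω₃+ω₄ = 6.0000  →  ωz = (0.1/1.1200)·6.0000 = 0.5357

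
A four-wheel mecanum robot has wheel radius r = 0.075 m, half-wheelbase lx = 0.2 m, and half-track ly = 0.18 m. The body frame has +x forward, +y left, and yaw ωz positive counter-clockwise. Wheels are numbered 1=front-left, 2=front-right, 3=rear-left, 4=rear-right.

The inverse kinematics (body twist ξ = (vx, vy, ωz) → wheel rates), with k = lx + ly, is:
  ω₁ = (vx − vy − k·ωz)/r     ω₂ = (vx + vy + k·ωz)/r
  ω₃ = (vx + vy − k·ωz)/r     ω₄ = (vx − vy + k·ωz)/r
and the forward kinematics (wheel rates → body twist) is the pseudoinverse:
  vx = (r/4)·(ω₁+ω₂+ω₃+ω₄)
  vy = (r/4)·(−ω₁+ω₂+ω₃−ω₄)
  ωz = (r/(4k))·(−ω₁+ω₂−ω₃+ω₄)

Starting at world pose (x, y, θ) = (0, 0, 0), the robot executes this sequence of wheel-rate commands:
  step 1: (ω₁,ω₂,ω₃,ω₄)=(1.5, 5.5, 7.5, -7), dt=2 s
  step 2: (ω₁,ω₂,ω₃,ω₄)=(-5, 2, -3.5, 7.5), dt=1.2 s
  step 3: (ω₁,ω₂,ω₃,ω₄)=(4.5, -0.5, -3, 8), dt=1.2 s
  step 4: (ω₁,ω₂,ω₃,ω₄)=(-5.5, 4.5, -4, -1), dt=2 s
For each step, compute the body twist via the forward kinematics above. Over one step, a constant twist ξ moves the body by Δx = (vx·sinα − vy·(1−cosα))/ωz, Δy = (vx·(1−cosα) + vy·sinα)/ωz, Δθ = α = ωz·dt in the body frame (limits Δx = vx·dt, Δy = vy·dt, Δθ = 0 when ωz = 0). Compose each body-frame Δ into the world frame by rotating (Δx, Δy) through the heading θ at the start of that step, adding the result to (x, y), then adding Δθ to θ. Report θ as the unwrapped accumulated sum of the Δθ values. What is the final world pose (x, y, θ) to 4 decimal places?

step 1: ξ=(vx,vy,ωz)=(0.1406, 0.3469, -0.5181), dt=2.0 → body Δ=(0.5620, 0.4430, -1.0362) → world pose (0.5620, 0.4430, -1.0362)
step 2: ξ=(vx,vy,ωz)=(0.0187, -0.0750, 0.8882), dt=1.2 → body Δ=(0.0621, -0.0630, 1.0658) → world pose (0.5394, 0.3575, 0.0296)
step 3: ξ=(vx,vy,ωz)=(0.1687, -0.3000, 0.2961), dt=1.2 → body Δ=(0.2615, -0.3169, 0.3553) → world pose (0.8102, 0.0485, 0.3849)
step 4: ξ=(vx,vy,ωz)=(-0.1125, 0.1312, 0.6414), dt=2.0 → body Δ=(-0.3147, 0.0706, 1.2829) → world pose (0.4920, -0.0042, 1.6678)

(0.4920, -0.0042, 1.6678)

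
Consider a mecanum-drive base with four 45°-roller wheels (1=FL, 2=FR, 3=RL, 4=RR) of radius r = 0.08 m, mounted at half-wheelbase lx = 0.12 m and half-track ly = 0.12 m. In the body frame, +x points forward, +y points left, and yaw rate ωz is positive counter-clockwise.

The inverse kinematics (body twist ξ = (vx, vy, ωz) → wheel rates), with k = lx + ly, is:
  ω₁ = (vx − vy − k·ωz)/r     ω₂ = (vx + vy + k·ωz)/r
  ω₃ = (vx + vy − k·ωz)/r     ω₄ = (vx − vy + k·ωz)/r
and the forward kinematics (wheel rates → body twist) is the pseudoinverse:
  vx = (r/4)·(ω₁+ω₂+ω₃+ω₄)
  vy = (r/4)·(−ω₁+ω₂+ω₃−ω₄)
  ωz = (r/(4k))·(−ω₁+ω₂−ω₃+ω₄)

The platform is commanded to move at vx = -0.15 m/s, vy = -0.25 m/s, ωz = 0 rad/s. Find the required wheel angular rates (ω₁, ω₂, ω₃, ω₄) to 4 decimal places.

k = lx + ly = 0.12 + 0.12 = 0.2400;  k·ωz = 0.2400·0 = 0.0000
ω₁ (FL) = (vx − vy − k·ωz)/r = 0.1000/0.08 = 1.2500
ω₂ (FR) = (vx + vy + k·ωz)/r = -0.4000/0.08 = -5.0000
ω₃ (RL) = (vx + vy − k·ωz)/r = -0.4000/0.08 = -5.0000
ω₄ (RR) = (vx − vy + k·ωz)/r = 0.1000/0.08 = 1.2500

(1.2500, -5.0000, -5.0000, 1.2500)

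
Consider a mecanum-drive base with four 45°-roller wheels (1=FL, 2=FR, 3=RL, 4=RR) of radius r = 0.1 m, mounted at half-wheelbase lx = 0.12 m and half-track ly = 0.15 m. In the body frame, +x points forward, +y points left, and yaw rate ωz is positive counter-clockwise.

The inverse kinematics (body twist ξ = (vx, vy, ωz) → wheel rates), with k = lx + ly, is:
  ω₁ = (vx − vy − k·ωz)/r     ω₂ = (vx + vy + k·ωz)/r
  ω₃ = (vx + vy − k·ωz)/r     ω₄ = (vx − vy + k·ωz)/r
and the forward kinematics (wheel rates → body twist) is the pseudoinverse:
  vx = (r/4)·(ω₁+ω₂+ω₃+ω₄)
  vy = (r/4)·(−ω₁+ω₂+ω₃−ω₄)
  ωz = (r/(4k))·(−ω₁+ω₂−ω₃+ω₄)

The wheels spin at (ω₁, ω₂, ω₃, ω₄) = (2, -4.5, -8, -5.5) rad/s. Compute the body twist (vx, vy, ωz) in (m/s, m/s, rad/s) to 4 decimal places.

k = lx + ly = 0.12 + 0.15 = 0.2700
ω₁+ω₂+ω₃+ω₄ = -16.0000  →  vx = (0.1/4)·-16.0000 = -0.4000
−ω₁+ω₂+ω₃−ω₄ = -9.0000  →  vy = (0.1/4)·-9.0000 = -0.2250
−ω₁+ω₂−ω₃+ω₄ = -4.0000  →  ωz = (0.1/1.0800)·-4.0000 = -0.3704

(-0.4000, -0.2250, -0.3704)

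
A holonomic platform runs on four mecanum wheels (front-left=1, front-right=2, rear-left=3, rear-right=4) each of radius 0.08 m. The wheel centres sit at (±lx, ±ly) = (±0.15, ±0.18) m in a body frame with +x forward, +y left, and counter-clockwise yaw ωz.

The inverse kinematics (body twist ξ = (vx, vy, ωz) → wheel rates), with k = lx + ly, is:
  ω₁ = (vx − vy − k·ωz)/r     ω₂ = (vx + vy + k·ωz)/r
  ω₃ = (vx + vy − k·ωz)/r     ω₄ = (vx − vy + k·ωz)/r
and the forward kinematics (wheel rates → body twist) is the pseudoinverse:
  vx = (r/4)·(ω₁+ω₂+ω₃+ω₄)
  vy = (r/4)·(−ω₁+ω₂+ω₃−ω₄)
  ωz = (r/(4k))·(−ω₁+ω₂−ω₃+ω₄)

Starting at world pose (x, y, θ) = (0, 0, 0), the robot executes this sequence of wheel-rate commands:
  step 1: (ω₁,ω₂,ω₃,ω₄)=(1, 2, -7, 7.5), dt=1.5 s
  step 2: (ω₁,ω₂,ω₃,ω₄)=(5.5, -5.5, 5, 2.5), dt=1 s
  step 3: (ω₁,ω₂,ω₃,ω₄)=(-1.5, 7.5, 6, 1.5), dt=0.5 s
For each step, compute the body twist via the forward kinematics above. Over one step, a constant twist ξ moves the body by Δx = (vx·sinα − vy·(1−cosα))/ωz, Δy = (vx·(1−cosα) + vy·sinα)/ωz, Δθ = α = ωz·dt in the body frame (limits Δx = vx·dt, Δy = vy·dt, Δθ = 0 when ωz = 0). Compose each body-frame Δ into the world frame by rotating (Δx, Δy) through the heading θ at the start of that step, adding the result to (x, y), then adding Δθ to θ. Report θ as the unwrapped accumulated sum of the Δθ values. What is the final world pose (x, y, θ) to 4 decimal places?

step 1: ξ=(vx,vy,ωz)=(0.0700, -0.2700, 0.9394), dt=1.5 → body Δ=(0.3147, -0.2212, 1.4091) → world pose (0.3147, -0.2212, 1.4091)
step 2: ξ=(vx,vy,ωz)=(0.1500, -0.1700, -0.8182), dt=1.0 → body Δ=(0.0681, -0.2097, -0.8182) → world pose (0.5326, -0.1877, 0.5909)
step 3: ξ=(vx,vy,ωz)=(0.2700, 0.2700, 0.2727), dt=0.5 → body Δ=(0.1254, 0.1438, 0.1364) → world pose (0.5566, 0.0015, 0.7273)

(0.5566, 0.0015, 0.7273)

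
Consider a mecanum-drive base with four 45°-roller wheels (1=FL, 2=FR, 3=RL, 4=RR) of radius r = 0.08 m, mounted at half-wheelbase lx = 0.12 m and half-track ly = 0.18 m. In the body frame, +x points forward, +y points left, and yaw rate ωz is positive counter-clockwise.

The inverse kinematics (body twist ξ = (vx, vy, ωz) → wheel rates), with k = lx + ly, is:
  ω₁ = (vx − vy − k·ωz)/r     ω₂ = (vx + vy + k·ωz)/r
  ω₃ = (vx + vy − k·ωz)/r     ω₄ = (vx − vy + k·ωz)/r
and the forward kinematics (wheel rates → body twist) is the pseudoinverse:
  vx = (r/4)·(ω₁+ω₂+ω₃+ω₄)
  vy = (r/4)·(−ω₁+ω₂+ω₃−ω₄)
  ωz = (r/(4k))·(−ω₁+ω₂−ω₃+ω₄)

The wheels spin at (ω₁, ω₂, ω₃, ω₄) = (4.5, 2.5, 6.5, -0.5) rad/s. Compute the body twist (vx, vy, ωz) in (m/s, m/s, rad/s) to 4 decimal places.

k = lx + ly = 0.12 + 0.18 = 0.3000
ω₁+ω₂+ω₃+ω₄ = 13.0000  →  vx = (0.08/4)·13.0000 = 0.2600
−ω₁+ω₂+ω₃−ω₄ = 5.0000  →  vy = (0.08/4)·5.0000 = 0.1000
−ω₁+ω₂−ω₃+ω₄ = -9.0000  →  ωz = (0.08/1.2000)·-9.0000 = -0.6000

(0.2600, 0.1000, -0.6000)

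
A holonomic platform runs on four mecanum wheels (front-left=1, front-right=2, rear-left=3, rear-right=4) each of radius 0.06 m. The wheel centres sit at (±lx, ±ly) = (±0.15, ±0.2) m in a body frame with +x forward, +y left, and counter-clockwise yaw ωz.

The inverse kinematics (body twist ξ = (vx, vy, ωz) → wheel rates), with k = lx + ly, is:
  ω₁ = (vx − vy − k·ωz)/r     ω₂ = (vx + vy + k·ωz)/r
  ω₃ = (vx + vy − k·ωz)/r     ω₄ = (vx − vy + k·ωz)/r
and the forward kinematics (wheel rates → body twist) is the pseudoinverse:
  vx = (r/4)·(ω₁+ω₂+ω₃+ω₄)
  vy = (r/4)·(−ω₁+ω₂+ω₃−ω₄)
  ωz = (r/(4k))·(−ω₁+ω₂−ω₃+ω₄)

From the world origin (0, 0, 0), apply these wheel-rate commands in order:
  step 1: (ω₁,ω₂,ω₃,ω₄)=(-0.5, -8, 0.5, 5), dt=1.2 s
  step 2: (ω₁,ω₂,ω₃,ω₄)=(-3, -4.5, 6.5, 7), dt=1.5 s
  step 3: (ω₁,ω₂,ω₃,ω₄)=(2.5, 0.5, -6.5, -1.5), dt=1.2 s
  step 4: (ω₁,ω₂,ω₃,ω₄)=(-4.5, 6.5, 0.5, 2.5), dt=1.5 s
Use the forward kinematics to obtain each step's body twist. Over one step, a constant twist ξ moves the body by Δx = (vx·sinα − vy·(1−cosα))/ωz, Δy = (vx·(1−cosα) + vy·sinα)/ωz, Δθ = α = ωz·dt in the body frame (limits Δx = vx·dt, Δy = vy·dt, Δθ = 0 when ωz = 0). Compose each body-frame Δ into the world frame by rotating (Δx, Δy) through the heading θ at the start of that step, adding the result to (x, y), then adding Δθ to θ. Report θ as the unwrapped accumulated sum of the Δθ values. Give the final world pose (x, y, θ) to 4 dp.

(-0.0185, -0.1698, 0.7714)

step 1: ξ=(vx,vy,ωz)=(-0.0450, -0.1800, -0.1286), dt=1.2 → body Δ=(-0.0704, -0.2110, -0.1543) → world pose (-0.0704, -0.2110, -0.1543)
step 2: ξ=(vx,vy,ωz)=(0.0900, -0.0300, -0.0429), dt=1.5 → body Δ=(0.1335, -0.0493, -0.0643) → world pose (0.0539, -0.2802, -0.2186)
step 3: ξ=(vx,vy,ωz)=(-0.0750, -0.1050, 0.1286), dt=1.2 → body Δ=(-0.0799, -0.1324, 0.1543) → world pose (-0.0529, -0.3922, -0.0643)
step 4: ξ=(vx,vy,ωz)=(0.0750, 0.1350, 0.5571), dt=1.5 → body Δ=(0.0200, 0.2241, 0.8357) → world pose (-0.0185, -0.1698, 0.7714)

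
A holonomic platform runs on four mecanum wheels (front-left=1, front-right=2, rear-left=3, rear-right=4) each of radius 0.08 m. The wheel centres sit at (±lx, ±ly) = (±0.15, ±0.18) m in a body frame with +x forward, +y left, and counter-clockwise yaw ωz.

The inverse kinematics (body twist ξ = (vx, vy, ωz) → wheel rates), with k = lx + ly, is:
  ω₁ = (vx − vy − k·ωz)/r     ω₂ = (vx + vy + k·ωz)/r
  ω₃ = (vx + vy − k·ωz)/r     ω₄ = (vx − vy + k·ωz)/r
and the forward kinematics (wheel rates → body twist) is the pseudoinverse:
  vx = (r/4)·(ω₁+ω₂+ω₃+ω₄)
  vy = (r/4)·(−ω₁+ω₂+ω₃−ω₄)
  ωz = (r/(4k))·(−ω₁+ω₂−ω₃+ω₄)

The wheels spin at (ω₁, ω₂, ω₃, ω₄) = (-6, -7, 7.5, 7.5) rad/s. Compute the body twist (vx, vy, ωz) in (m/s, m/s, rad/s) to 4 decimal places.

k = lx + ly = 0.15 + 0.18 = 0.3300
ω₁+ω₂+ω₃+ω₄ = 2.0000  →  vx = (0.08/4)·2.0000 = 0.0400
−ω₁+ω₂+ω₃−ω₄ = -1.0000  →  vy = (0.08/4)·-1.0000 = -0.0200
−ω₁+ω₂−ω₃+ω₄ = -1.0000  →  ωz = (0.08/1.3200)·-1.0000 = -0.0606

(0.0400, -0.0200, -0.0606)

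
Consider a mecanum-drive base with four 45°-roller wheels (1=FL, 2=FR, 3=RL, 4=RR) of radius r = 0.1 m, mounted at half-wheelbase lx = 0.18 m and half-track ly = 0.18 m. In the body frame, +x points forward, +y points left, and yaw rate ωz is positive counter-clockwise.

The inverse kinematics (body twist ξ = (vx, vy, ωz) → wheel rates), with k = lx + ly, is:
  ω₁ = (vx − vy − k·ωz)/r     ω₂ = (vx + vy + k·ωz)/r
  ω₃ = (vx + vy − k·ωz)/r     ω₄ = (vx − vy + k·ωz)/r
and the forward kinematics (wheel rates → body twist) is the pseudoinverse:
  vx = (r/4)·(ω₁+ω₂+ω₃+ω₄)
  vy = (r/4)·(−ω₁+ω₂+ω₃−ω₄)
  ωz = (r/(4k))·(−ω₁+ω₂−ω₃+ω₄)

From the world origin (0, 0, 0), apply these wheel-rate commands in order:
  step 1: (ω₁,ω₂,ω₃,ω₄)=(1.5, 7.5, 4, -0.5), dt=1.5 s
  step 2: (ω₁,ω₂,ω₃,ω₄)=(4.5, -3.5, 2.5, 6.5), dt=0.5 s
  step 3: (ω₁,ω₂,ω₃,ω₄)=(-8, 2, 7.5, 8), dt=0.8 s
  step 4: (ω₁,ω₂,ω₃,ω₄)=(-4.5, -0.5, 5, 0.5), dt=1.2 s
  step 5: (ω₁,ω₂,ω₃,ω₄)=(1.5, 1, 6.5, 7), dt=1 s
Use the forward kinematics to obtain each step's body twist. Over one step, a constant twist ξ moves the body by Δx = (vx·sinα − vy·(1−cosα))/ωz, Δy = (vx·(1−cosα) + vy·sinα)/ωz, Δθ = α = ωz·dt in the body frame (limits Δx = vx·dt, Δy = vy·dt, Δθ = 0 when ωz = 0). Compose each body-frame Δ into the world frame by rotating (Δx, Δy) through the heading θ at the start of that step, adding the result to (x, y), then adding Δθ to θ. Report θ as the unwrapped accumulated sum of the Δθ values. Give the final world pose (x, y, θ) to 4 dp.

(0.9203, 0.9381, 0.5590)

step 1: ξ=(vx,vy,ωz)=(0.3125, 0.2625, 0.1042), dt=1.5 → body Δ=(0.4361, 0.4287, 0.1563) → world pose (0.4361, 0.4287, 0.1563)
step 2: ξ=(vx,vy,ωz)=(0.2500, -0.3000, -0.2778), dt=0.5 → body Δ=(0.1142, -0.1582, -0.1389) → world pose (0.5736, 0.2902, 0.0174)
step 3: ξ=(vx,vy,ωz)=(0.2375, 0.2375, 0.7292), dt=0.8 → body Δ=(0.1255, 0.2333, 0.5833) → world pose (0.6950, 0.5256, 0.6007)
step 4: ξ=(vx,vy,ωz)=(0.0125, 0.2125, -0.0347), dt=1.2 → body Δ=(0.0203, 0.2546, -0.0417) → world pose (0.5679, 0.7471, 0.5590)
step 5: ξ=(vx,vy,ωz)=(0.4000, -0.0250, 0.0000), dt=1.0 → body Δ=(0.4000, -0.0250, 0.0000) → world pose (0.9203, 0.9381, 0.5590)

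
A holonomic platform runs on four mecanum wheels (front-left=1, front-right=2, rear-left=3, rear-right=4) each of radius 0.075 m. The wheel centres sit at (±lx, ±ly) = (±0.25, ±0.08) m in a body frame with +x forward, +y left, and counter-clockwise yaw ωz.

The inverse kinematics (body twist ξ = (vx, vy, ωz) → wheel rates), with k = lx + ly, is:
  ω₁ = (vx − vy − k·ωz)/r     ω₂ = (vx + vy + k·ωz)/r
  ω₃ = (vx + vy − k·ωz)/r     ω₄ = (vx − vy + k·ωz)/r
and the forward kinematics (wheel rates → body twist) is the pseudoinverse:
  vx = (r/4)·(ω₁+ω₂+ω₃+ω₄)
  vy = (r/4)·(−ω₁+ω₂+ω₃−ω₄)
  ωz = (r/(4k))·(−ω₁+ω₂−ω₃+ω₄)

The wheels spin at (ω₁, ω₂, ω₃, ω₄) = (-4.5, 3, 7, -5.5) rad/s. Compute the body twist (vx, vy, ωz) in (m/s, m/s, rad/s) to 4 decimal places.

k = lx + ly = 0.25 + 0.08 = 0.3300
ω₁+ω₂+ω₃+ω₄ = 0.0000  →  vx = (0.075/4)·0.0000 = 0.0000
−ω₁+ω₂+ω₃−ω₄ = 20.0000  →  vy = (0.075/4)·20.0000 = 0.3750
−ω₁+ω₂−ω₃+ω₄ = -5.0000  →  ωz = (0.075/1.3200)·-5.0000 = -0.2841

(0.0000, 0.3750, -0.2841)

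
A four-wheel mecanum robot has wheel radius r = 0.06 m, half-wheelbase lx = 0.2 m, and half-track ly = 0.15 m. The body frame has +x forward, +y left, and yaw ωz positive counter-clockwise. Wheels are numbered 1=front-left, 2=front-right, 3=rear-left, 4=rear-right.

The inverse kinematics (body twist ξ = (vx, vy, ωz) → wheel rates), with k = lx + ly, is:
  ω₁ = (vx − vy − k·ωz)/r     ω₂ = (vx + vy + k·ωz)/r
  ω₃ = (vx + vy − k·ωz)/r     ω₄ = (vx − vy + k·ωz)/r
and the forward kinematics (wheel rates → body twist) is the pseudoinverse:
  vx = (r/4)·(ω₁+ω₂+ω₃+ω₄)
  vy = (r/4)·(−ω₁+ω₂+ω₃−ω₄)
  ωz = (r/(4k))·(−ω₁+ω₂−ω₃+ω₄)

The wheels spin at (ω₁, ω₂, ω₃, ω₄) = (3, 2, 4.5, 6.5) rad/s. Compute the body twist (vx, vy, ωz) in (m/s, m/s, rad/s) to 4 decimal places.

(0.2400, -0.0450, 0.0429)

k = lx + ly = 0.2 + 0.15 = 0.3500
ω₁+ω₂+ω₃+ω₄ = 16.0000  →  vx = (0.06/4)·16.0000 = 0.2400
−ω₁+ω₂+ω₃−ω₄ = -3.0000  →  vy = (0.06/4)·-3.0000 = -0.0450
−ω₁+ω₂−ω₃+ω₄ = 1.0000  →  ωz = (0.06/1.4000)·1.0000 = 0.0429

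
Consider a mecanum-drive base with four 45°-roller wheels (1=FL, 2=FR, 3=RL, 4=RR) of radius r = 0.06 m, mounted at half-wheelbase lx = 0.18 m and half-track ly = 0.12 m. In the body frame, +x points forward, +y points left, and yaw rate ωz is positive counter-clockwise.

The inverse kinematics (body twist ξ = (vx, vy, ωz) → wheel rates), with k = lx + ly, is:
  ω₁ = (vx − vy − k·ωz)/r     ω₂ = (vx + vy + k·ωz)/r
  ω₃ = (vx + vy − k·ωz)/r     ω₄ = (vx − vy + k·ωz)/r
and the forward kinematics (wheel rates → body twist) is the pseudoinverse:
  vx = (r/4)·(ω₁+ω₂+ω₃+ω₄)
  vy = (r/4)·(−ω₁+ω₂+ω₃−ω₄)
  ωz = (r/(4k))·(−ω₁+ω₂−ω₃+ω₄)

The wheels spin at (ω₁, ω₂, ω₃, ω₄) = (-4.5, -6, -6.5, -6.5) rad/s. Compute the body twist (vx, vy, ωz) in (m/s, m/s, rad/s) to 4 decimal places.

k = lx + ly = 0.18 + 0.12 = 0.3000
ω₁+ω₂+ω₃+ω₄ = -23.5000  →  vx = (0.06/4)·-23.5000 = -0.3525
−ω₁+ω₂+ω₃−ω₄ = -1.5000  →  vy = (0.06/4)·-1.5000 = -0.0225
−ω₁+ω₂−ω₃+ω₄ = -1.5000  →  ωz = (0.06/1.2000)·-1.5000 = -0.0750

(-0.3525, -0.0225, -0.0750)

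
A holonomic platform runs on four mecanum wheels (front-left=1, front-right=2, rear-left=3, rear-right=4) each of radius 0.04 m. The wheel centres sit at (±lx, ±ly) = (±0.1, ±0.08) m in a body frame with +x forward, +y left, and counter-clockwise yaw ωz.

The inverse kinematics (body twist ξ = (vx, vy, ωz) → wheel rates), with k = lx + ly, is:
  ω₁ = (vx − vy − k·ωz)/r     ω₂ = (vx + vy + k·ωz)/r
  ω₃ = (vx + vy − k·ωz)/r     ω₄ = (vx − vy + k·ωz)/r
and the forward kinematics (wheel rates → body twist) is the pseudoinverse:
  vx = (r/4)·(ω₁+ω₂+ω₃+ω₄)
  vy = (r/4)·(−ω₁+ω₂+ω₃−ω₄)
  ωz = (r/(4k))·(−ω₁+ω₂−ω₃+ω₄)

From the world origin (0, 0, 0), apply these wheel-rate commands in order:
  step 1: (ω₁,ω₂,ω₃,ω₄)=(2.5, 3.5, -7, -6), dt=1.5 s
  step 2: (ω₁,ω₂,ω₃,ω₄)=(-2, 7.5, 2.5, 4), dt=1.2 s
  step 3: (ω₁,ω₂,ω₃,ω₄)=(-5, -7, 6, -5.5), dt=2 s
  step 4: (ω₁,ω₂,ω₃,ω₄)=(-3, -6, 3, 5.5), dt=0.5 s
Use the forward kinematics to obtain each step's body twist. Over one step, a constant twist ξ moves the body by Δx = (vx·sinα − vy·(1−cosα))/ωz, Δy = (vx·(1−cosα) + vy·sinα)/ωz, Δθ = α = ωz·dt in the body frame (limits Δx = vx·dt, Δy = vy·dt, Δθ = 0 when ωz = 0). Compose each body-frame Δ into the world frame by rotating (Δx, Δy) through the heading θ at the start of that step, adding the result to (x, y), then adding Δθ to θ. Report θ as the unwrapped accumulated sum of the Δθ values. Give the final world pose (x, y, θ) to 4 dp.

step 1: ξ=(vx,vy,ωz)=(-0.0700, 0.0000, 0.1111), dt=1.5 → body Δ=(-0.1045, -0.0087, 0.1667) → world pose (-0.1045, -0.0087, 0.1667)
step 2: ξ=(vx,vy,ωz)=(0.1200, 0.0800, 0.6111), dt=1.2 → body Δ=(0.0978, 0.1381, 0.7333) → world pose (-0.0310, 0.1437, 0.9000)
step 3: ξ=(vx,vy,ωz)=(-0.1150, 0.0950, -0.7500), dt=2.0 → body Δ=(-0.0352, 0.2688, -1.5000) → world pose (-0.2635, 0.2832, -0.6000)
step 4: ξ=(vx,vy,ωz)=(-0.0050, -0.0550, -0.0278), dt=0.5 → body Δ=(-0.0027, -0.0275, -0.0139) → world pose (-0.2812, 0.2620, -0.6139)

(-0.2812, 0.2620, -0.6139)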